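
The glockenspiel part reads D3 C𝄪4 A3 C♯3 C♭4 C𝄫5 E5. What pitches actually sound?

D5 C##6 A5 C#5 Cb6 Cbb7 E7

The glockenspiel sounds a perfect fifteenth above written, so transpose each written note up a perfect fifteenth.
D3 → D5
C##4 → C##6
A3 → A5
C#3 → C#5
Cb4 → Cb6
Cbb5 → Cbb7
E5 → E7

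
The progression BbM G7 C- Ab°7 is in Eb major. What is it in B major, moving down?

Eb major down to B major is a diminished fourth; each chord root moves by that interval while the quality stays the same.
BbM: root Bb down a diminished fourth → F#, giving F#M.
G7: root G down a diminished fourth → D#, giving D#7.
C-: root C down a diminished fourth → G#, giving G#-.
Ab°7: root Ab down a diminished fourth → E, giving E°7.

F#M D#7 G#- E°7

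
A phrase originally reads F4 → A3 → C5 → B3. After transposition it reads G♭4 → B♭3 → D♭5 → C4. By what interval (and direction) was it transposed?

up a minor second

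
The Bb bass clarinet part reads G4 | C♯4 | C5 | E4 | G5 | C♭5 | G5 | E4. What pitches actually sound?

F3 B2 Bb3 D3 F4 Bbb3 F4 D3

Written C4 on the Bb bass clarinet sounds as Bb2, a major ninth lower; apply that shift to every note.
G4 gives F3
C#4 gives B2
C5 gives Bb3
E4 gives D3
G5 gives F4
Cb5 gives Bbb3
G5 gives F4
E4 gives D3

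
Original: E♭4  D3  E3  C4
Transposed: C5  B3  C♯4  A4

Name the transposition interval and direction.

Take the first pair: Eb4 → C5. E to C spans 6 letter names, so the interval is some kind of sixth.
Eb4 to C5 is 9 semitones, which makes it a major sixth; the second version is higher, so the direction is up.
Checking another pair — C4 → A4 — gives the same interval.

up a major sixth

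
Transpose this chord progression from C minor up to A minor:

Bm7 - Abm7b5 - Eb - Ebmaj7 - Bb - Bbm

C minor up to A minor is a major sixth; each chord root moves by that interval while the quality stays the same.
Bm7: root B up a major sixth → G#, giving G#m7.
Abm7b5: root Ab up a major sixth → F, giving Fm7b5.
Eb: root Eb up a major sixth → C, giving C.
Ebmaj7: root Eb up a major sixth → C, giving Cmaj7.
Bb: root Bb up a major sixth → G, giving G.
Bbm: root Bb up a major sixth → G, giving Gm.

G#m7 Fm7b5 C Cmaj7 G Gm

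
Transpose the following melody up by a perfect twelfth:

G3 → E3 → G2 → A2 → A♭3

D5 B4 D4 E4 Eb5

G3: a twelfth up reaches D, and 19 semitones makes it D5.
A perfect twelfth up from E3 gives B4.
G2 up a perfect twelfth is D4.
A2 up a perfect twelfth is E4.
Ab3: a twelfth up reaches E, and 19 semitones makes it Eb5.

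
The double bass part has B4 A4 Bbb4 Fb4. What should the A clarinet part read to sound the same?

D4 C4 Dbb4 Abb3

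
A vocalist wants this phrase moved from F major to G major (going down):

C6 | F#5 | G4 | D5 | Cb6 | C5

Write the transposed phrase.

D5 G#4 A3 E4 Db5 D4

From F down to G is a minor seventh; apply that to each pitch.
C6 → D5
F#5 → G#4
G4 → A3
D5 → E4
Cb6 → Db5
C5 → D4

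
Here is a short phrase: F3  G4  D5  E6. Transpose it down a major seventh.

F3 → Gb2
G4 → Ab3
D5 → Eb4
E6 → F5

Gb2 Ab3 Eb4 F5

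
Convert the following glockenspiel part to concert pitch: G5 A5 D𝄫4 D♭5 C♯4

G7 A7 Dbb6 Db7 C#6

The glockenspiel sounds a perfect fifteenth above written, so transpose each written note up a perfect fifteenth.
G5 → G7
A5 → A7
Dbb4 → Dbb6
Db5 → Db7
C#4 → C#6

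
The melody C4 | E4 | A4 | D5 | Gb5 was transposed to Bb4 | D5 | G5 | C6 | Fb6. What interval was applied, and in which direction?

Take the first pair: C4 → Bb4. C to B spans 7 letter names, so the interval is some kind of seventh.
C4 to Bb4 is 10 semitones, which makes it a minor seventh; the second version is higher, so the direction is up.
Checking another pair — Gb5 → Fb6 — gives the same interval.

up a minor seventh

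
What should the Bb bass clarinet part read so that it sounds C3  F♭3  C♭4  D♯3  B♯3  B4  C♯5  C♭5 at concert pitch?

D4 Gb4 Db5 E#4 C##5 C#6 D#6 Db6

The Bb bass clarinet sounds a major ninth below written, so the written part must be a major ninth above concert — transpose each note up.
C3 to D4
Fb3 to Gb4
Cb4 to Db5
D#3 to E#4
B#3 to C##5
B4 to C#6
C#5 to D#6
Cb5 to Db6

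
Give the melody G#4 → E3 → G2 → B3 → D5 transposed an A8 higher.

G##5 E#4 G#3 B#4 D#6

G#4: an octave up reaches G, and 13 semitones makes it G##5.
An augmented octave up from E3 gives E#4.
G2 up an augmented octave is G#3.
An augmented octave up from B3 gives B#4.
An augmented octave up from D5 gives D#6.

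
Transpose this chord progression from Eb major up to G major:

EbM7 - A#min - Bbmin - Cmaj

GM7 C##min Dmin Emaj

Eb major up to G major is a major third; each chord root moves by that interval while the quality stays the same.
EbM7: root Eb up a major third → G, giving GM7.
A#min: root A# up a major third → C##, giving C##min.
Bbmin: root Bb up a major third → D, giving Dmin.
Cmaj: root C up a major third → E, giving Emaj.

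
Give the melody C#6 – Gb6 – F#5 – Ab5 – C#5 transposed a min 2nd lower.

B#5 F6 E#5 G5 B#4

C#6: a second down reaches B, and 1 semitone makes it B#5.
A minor second down from Gb6 gives F6.
F#5 down a minor second is E#5.
Ab5 down a minor second is G5.
C#5: a second down reaches B, and 1 semitone makes it B#4.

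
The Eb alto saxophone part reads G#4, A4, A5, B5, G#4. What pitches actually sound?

Written C4 on the Eb alto saxophone sounds as Eb3, a major sixth lower; apply that shift to every note.
G#4 to B3
A4 to C4
A5 to C5
B5 to D5
G#4 to B3

B3 C4 C5 D5 B3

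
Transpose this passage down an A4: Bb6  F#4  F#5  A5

Bb6 -> Fb6
F#4 -> C4
F#5 -> C5
A5 -> Eb5

Fb6 C4 C5 Eb5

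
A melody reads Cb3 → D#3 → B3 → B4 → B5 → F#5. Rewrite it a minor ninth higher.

Dbb4 E4 C5 C6 C7 G6

A minor ninth up from Cb3 gives Dbb4.
A minor ninth up from D#3 gives E4.
B3 up a minor ninth is C5.
A minor ninth up from B4 gives C6.
B5 up a minor ninth is C7.
F#5 up a minor ninth is G6.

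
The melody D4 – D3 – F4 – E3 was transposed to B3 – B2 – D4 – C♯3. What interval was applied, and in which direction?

down a minor third

Take the first pair: D4 → B3. D to B spans 3 letter names, so the interval is some kind of third.
B3 to D4 is 3 semitones, which makes it a minor third; the second version is lower, so the direction is down.
Checking another pair — E3 → C#3 — gives the same interval.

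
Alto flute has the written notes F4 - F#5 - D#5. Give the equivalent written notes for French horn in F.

G4 G#5 E#5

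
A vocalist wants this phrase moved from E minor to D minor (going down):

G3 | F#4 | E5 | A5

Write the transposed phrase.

F3 E4 D5 G5

From E down to D is a major second; apply that to each pitch.
G3 becomes F3
F#4 becomes E4
E5 becomes D5
A5 becomes G5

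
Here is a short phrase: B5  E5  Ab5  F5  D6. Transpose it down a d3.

G##5 C##5 F#5 D#5 B#5

B5 down a diminished third is G##5.
E5: a third down reaches C, and 2 semitones makes it C##5.
Ab5 down a diminished third is F#5.
A diminished third down from F5 gives D#5.
D6 down a diminished third is B#5.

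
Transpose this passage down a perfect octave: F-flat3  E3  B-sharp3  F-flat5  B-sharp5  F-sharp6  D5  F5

Fb2 E2 B#2 Fb4 B#4 F#5 D4 F4

Fb3 down a perfect octave is Fb2.
A perfect octave down from E3 gives E2.
B#3 down a perfect octave is B#2.
Fb5: an octave down reaches F, and 12 semitones makes it Fb4.
B#5: an octave down reaches B, and 12 semitones makes it B#4.
A perfect octave down from F#6 gives F#5.
D5 down a perfect octave is D4.
F5: an octave down reaches F, and 12 semitones makes it F4.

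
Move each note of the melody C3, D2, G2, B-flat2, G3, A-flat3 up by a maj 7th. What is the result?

B3 C#3 F#3 A3 F#4 G4

C3 becomes B3
D2 becomes C#3
G2 becomes F#3
Bb2 becomes A3
G3 becomes F#4
Ab3 becomes G4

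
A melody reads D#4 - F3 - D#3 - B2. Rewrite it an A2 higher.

An augmented second up from D#4 gives E##4.
An augmented second up from F3 gives G#3.
D#3 up an augmented second is E##3.
B2 up an augmented second is C##3.

E##4 G#3 E##3 C##3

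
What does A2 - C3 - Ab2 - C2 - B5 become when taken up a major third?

C#3 E3 C3 E2 D#6

A major third up from A2 gives C#3.
A major third up from C3 gives E3.
Ab2: a third up reaches C, and 4 semitones makes it C3.
A major third up from C2 gives E2.
A major third up from B5 gives D#6.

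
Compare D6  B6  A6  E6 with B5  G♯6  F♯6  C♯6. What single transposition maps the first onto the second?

From D6 to B5 is 3 letter names — a third of some quality.
B5 to D6 is 3 semitones, which makes it a minor third; the second version is lower, so the direction is down.
Checking another pair — E6 → C#6 — gives the same interval.

down a minor third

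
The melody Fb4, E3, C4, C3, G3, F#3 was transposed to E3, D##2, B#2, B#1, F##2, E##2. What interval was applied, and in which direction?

Take the first pair: Fb4 → E3. F to E spans 9 letter names, so the interval is some kind of ninth.
E3 to Fb4 is 12 semitones, which makes it a diminished ninth; the second version is lower, so the direction is down.
Checking another pair — F#3 → E##2 — gives the same interval.

down a diminished ninth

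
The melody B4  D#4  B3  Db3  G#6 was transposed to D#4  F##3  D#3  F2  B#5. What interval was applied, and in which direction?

From B4 to D#4 is 6 letter names — a sixth of some quality.
D#4 to B4 is 8 semitones, which makes it a minor sixth; the second version is lower, so the direction is down.
Checking another pair — G#6 → B#5 — gives the same interval.

down a minor sixth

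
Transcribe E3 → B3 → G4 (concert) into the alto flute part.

Written C4 sounds as G3 on the alto flute, so concert pitches are written a perfect fourth up.
E3 becomes A3
B3 becomes E4
G4 becomes C5

A3 E4 C5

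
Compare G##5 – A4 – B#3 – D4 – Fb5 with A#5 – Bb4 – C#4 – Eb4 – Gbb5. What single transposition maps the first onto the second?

Take the first pair: G##5 → A#5. G to A spans 2 letter names, so the interval is some kind of second.
G##5 to A#5 is 1 semitone, which makes it a minor second; the second version is higher, so the direction is up.
Checking another pair — Fb5 → Gbb5 — gives the same interval.

up a minor second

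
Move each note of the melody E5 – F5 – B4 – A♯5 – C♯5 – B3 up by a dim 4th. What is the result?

Ab5 Bbb5 Eb5 D6 F5 Eb4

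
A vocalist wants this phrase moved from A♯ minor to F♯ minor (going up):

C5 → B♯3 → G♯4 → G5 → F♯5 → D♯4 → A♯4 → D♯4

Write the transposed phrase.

Ab5 G#4 E5 Eb6 D6 B4 F#5 B4

A♯ minor to F♯ minor up is a minor sixth, so every note moves up by that interval.
C5 becomes Ab5
B#3 becomes G#4
G#4 becomes E5
G5 becomes Eb6
F#5 becomes D6
D#4 becomes B4
A#4 becomes F#5
D#4 becomes B4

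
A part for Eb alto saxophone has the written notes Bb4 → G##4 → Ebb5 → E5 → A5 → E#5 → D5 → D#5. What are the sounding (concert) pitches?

Db4 B#3 Gbb4 G4 C5 G#4 F4 F#4

The Eb alto saxophone sounds a major sixth below written, so transpose each written note down a major sixth.
Bb4 gives Db4
G##4 gives B#3
Ebb5 gives Gbb4
E5 gives G4
A5 gives C5
E#5 gives G#4
D5 gives F4
D#5 gives F#4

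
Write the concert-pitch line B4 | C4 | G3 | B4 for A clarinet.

D5 Eb4 Bb3 D5

The A clarinet sounds a minor third below written, so the written part must be a minor third above concert — transpose each note up.
B4 -> D5
C4 -> Eb4
G3 -> Bb3
B4 -> D5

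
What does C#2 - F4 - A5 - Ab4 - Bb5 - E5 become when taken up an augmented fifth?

C#2: a fifth up reaches G, and 8 semitones makes it G##2.
F4: a fifth up reaches C, and 8 semitones makes it C#5.
A5: a fifth up reaches E, and 8 semitones makes it E#6.
Ab4: a fifth up reaches E, and 8 semitones makes it E5.
Bb5 up an augmented fifth is F#6.
An augmented fifth up from E5 gives B#5.

G##2 C#5 E#6 E5 F#6 B#5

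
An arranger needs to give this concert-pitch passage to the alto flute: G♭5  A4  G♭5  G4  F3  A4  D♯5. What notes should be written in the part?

Cb6 D5 Cb6 C5 Bb3 D5 G#5

The alto flute sounds a perfect fourth below written, so the written part must be a perfect fourth above concert — transpose each note up.
Gb5 → Cb6
A4 → D5
Gb5 → Cb6
G4 → C5
F3 → Bb3
A4 → D5
D#5 → G#5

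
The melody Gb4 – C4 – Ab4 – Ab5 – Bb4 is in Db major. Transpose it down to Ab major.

Db4 G3 Eb4 Eb5 F4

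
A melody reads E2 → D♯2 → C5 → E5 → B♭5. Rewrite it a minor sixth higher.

C3 B2 Ab5 C6 Gb6

E2 becomes C3
D#2 becomes B2
C5 becomes Ab5
E5 becomes C6
Bb5 becomes Gb6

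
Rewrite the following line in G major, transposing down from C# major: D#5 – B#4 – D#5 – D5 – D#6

From C# down to G is an augmented fourth; apply that to each pitch.
D#5 → A4
B#4 → F#4
D#5 → A4
D5 → Ab4
D#6 → A5

A4 F#4 A4 Ab4 A5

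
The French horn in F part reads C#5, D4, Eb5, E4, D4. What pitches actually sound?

F#4 G3 Ab4 A3 G3

Written C4 on the French horn in F sounds as F3, a perfect fifth lower; apply that shift to every note.
C#5 gives F#4
D4 gives G3
Eb5 gives Ab4
E4 gives A3
D4 gives G3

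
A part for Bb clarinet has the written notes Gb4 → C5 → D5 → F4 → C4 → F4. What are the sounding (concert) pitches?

Fb4 Bb4 C5 Eb4 Bb3 Eb4

Written C4 on the Bb clarinet sounds as Bb3, a major second lower; apply that shift to every note.
Gb4 to Fb4
C5 to Bb4
D5 to C5
F4 to Eb4
C4 to Bb3
F4 to Eb4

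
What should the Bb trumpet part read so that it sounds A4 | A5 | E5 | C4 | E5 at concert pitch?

B4 B5 F#5 D4 F#5

Written C4 sounds as Bb3 on the Bb trumpet, so concert pitches are written a major second up.
A4 becomes B4
A5 becomes B5
E5 becomes F#5
C4 becomes D4
E5 becomes F#5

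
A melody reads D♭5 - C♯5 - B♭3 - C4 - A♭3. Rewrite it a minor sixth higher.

Bbb5 A5 Gb4 Ab4 Fb4

Db5 gives Bbb5
C#5 gives A5
Bb3 gives Gb4
C4 gives Ab4
Ab3 gives Fb4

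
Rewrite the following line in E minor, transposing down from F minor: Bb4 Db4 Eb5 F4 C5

From F down to E is a minor second; apply that to each pitch.
Bb4 gives A4
Db4 gives C4
Eb5 gives D5
F4 gives E4
C5 gives B4

A4 C4 D5 E4 B4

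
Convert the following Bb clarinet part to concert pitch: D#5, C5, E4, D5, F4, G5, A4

Written C4 on the Bb clarinet sounds as Bb3, a major second lower; apply that shift to every note.
D#5 → C#5
C5 → Bb4
E4 → D4
D5 → C5
F4 → Eb4
G5 → F5
A4 → G4

C#5 Bb4 D4 C5 Eb4 F5 G4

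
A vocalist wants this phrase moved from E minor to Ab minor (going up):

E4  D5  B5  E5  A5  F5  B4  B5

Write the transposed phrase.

Ab4 Gb5 Eb6 Ab5 Db6 Bbb5 Eb5 Eb6

E minor to Ab minor up is a diminished fourth, so every note moves up by that interval.
E4 to Ab4
D5 to Gb5
B5 to Eb6
E5 to Ab5
A5 to Db6
F5 to Bbb5
B4 to Eb5
B5 to Eb6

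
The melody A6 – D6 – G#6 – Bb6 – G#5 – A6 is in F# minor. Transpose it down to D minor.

F6 Bb5 E6 Gb6 E5 F6

F# minor to D minor down is a major third, so every note moves down by that interval.
A6 -> F6
D6 -> Bb5
G#6 -> E6
Bb6 -> Gb6
G#5 -> E5
A6 -> F6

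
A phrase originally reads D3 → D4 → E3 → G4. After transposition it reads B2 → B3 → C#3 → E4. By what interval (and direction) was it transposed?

From D3 to B2 is 3 letter names — a third of some quality.
B2 to D3 is 3 semitones, which makes it a minor third; the second version is lower, so the direction is down.
Checking another pair — G4 → E4 — gives the same interval.

down a minor third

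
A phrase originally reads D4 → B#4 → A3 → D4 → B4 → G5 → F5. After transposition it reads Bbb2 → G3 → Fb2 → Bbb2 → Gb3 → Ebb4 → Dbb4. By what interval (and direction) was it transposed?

down an augmented tenth

Take the first pair: D4 → Bbb2. D to B spans 10 letter names, so the interval is some kind of tenth.
Bbb2 to D4 is 17 semitones, which makes it an augmented tenth; the second version is lower, so the direction is down.
Checking another pair — F5 → Dbb4 — gives the same interval.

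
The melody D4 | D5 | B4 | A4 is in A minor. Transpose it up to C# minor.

A minor to C# minor up is a major third, so every note moves up by that interval.
D4 gives F#4
D5 gives F#5
B4 gives D#5
A4 gives C#5

F#4 F#5 D#5 C#5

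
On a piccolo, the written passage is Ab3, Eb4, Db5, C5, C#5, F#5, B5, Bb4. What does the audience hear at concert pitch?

Ab4 Eb5 Db6 C6 C#6 F#6 B6 Bb5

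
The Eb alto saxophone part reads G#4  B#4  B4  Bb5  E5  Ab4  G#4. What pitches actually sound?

B3 D#4 D4 Db5 G4 Cb4 B3

The Eb alto saxophone sounds a major sixth below written, so transpose each written note down a major sixth.
G#4 → B3
B#4 → D#4
B4 → D4
Bb5 → Db5
E5 → G4
Ab4 → Cb4
G#4 → B3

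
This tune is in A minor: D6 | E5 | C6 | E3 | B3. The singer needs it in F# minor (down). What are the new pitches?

A minor to F# minor down is a minor third, so every note moves down by that interval.
D6 becomes B5
E5 becomes C#5
C6 becomes A5
E3 becomes C#3
B3 becomes G#3

B5 C#5 A5 C#3 G#3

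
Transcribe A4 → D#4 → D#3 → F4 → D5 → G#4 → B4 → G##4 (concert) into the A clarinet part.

Written C4 sounds as A3 on the A clarinet, so concert pitches are written a minor third up.
A4 to C5
D#4 to F#4
D#3 to F#3
F4 to Ab4
D5 to F5
G#4 to B4
B4 to D5
G##4 to B#4

C5 F#4 F#3 Ab4 F5 B4 D5 B#4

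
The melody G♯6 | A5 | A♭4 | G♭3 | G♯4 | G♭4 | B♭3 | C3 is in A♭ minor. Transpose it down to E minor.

From A♭ down to E is a diminished fourth; apply that to each pitch.
G#6 → D##6
A5 → E#5
Ab4 → E4
Gb3 → D3
G#4 → D##4
Gb4 → D4
Bb3 → F#3
C3 → G#2

D##6 E#5 E4 D3 D##4 D4 F#3 G#2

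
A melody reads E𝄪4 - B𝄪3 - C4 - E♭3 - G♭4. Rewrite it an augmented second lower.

D#4 A#3 Bbb3 Dbb3 Fbb4

An augmented second down from E##4 gives D#4.
An augmented second down from B##3 gives A#3.
An augmented second down from C4 gives Bbb3.
Eb3 down an augmented second is Dbb3.
Gb4 down an augmented second is Fbb4.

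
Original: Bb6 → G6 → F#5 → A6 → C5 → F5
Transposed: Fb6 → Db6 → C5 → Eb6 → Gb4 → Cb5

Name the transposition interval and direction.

down an augmented fourth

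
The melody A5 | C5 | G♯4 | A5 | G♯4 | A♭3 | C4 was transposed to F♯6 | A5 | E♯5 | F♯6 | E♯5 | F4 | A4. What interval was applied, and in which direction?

Take the first pair: A5 → F#6. A to F spans 6 letter names, so the interval is some kind of sixth.
A5 to F#6 is 9 semitones, which makes it a major sixth; the second version is higher, so the direction is up.
Checking another pair — C4 → A4 — gives the same interval.

up a major sixth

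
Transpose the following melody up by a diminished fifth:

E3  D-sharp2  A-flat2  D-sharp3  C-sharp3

Bb3 A2 Ebb3 A3 G3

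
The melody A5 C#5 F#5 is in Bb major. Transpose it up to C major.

Bb major to C major up is a major second, so every note moves up by that interval.
A5 -> B5
C#5 -> D#5
F#5 -> G#5

B5 D#5 G#5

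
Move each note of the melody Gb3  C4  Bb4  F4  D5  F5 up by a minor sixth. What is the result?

Gb3 up a minor sixth is Ebb4.
C4: a sixth up reaches A, and 8 semitones makes it Ab4.
Bb4 up a minor sixth is Gb5.
A minor sixth up from F4 gives Db5.
A minor sixth up from D5 gives Bb5.
F5 up a minor sixth is Db6.

Ebb4 Ab4 Gb5 Db5 Bb5 Db6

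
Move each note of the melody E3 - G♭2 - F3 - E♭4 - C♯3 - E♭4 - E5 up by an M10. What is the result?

E3 becomes G#4
Gb2 becomes Bb3
F3 becomes A4
Eb4 becomes G5
C#3 becomes E#4
Eb4 becomes G5
E5 becomes G#6

G#4 Bb3 A4 G5 E#4 G5 G#6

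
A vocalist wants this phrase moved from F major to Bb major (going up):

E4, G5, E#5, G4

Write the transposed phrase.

A4 C6 A#5 C5

From F up to Bb is a perfect fourth; apply that to each pitch.
E4 to A4
G5 to C6
E#5 to A#5
G4 to C5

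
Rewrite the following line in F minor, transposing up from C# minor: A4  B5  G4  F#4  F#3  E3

From C# up to F is a diminished fourth; apply that to each pitch.
A4 -> Db5
B5 -> Eb6
G4 -> Cb5
F#4 -> Bb4
F#3 -> Bb3
E3 -> Ab3

Db5 Eb6 Cb5 Bb4 Bb3 Ab3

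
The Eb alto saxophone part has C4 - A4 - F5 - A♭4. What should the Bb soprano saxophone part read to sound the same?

F3 D4 Bb4 Db4

First find concert pitch: the Eb alto saxophone sounds a major sixth below written, so C4 A4 F5 A♭4 sounds Eb3 C4 Ab4 Cb4.
Then write for Bb soprano saxophone: it sounds a major second below written, so the part must be a major second above concert.
Eb3 → F3
C4 → D4
Ab4 → Bb4
Cb4 → Db4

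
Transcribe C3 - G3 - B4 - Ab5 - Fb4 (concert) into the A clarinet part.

Eb3 Bb3 D5 Cb6 Abb4

Written C4 sounds as A3 on the A clarinet, so concert pitches are written a minor third up.
C3 -> Eb3
G3 -> Bb3
B4 -> D5
Ab5 -> Cb6
Fb4 -> Abb4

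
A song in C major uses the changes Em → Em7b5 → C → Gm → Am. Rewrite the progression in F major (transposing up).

Am Am7b5 F Cm Dm

C major up to F major is a perfect fourth; each chord root moves by that interval while the quality stays the same.
Em: root E up a perfect fourth → A, giving Am.
Em7b5: root E up a perfect fourth → A, giving Am7b5.
C: root C up a perfect fourth → F, giving F.
Gm: root G up a perfect fourth → C, giving Cm.
Am: root A up a perfect fourth → D, giving Dm.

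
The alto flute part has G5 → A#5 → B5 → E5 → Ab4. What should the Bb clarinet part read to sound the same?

E5 F##5 G#5 C#5 F4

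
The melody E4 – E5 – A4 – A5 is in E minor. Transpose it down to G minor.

G3 G4 C4 C5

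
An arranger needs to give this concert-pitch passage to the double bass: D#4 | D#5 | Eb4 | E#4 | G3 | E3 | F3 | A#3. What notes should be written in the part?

D#5 D#6 Eb5 E#5 G4 E4 F4 A#4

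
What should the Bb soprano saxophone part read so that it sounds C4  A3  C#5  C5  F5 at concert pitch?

D4 B3 D#5 D5 G5

The Bb soprano saxophone sounds a major second below written, so the written part must be a major second above concert — transpose each note up.
C4 to D4
A3 to B3
C#5 to D#5
C5 to D5
F5 to G5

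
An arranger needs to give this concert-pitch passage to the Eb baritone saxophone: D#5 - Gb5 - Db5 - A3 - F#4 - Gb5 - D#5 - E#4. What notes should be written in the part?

B#6 Eb7 Bb6 F#5 D#6 Eb7 B#6 C##6

The Eb baritone saxophone sounds a major thirteenth below written, so the written part must be a major thirteenth above concert — transpose each note up.
D#5 becomes B#6
Gb5 becomes Eb7
Db5 becomes Bb6
A3 becomes F#5
F#4 becomes D#6
Gb5 becomes Eb7
D#5 becomes B#6
E#4 becomes C##6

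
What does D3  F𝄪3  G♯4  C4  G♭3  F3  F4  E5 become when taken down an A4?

D3 gives Ab2
F##3 gives C#3
G#4 gives D4
C4 gives Gb3
Gb3 gives Dbb3
F3 gives Cb3
F4 gives Cb4
E5 gives Bb4

Ab2 C#3 D4 Gb3 Dbb3 Cb3 Cb4 Bb4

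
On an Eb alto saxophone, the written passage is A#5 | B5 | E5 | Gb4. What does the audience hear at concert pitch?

C#5 D5 G4 Bbb3

The Eb alto saxophone sounds a major sixth below written, so transpose each written note down a major sixth.
A#5 to C#5
B5 to D5
E5 to G4
Gb4 to Bbb3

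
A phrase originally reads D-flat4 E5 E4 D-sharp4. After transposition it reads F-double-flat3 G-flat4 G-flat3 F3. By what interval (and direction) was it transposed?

down an augmented sixth

Take the first pair: Db4 → Fbb3. D to F spans 6 letter names, so the interval is some kind of sixth.
Fbb3 to Db4 is 10 semitones, which makes it an augmented sixth; the second version is lower, so the direction is down.
Checking another pair — D#4 → F3 — gives the same interval.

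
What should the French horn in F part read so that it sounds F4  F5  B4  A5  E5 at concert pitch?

Written C4 sounds as F3 on the French horn in F, so concert pitches are written a perfect fifth up.
F4 -> C5
F5 -> C6
B4 -> F#5
A5 -> E6
E5 -> B5

C5 C6 F#5 E6 B5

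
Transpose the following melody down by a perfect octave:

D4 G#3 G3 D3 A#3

D3 G#2 G2 D2 A#2

D4 becomes D3
G#3 becomes G#2
G3 becomes G2
D3 becomes D2
A#3 becomes A#2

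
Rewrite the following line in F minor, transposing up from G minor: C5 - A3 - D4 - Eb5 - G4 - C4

Bb5 G4 C5 Db6 F5 Bb4

G minor to F minor up is a minor seventh, so every note moves up by that interval.
C5 to Bb5
A3 to G4
D4 to C5
Eb5 to Db6
G4 to F5
C4 to Bb4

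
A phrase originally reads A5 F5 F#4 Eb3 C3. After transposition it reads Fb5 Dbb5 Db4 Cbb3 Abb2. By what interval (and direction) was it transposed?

down an augmented third

Take the first pair: A5 → Fb5. A to F spans 3 letter names, so the interval is some kind of third.
Fb5 to A5 is 5 semitones, which makes it an augmented third; the second version is lower, so the direction is down.
Checking another pair — C3 → Abb2 — gives the same interval.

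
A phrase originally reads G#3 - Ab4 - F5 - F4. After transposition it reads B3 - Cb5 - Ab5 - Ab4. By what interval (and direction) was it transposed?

up a minor third

From G#3 to B3 is 3 letter names — a third of some quality.
G#3 to B3 is 3 semitones, which makes it a minor third; the second version is higher, so the direction is up.
Checking another pair — F4 → Ab4 — gives the same interval.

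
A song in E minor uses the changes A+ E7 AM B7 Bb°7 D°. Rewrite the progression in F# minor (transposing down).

B+ F#7 BM C#7 C°7 E°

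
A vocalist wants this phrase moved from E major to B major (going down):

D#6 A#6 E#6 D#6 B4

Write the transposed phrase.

From E down to B is a perfect fourth; apply that to each pitch.
D#6 gives A#5
A#6 gives E#6
E#6 gives B#5
D#6 gives A#5
B4 gives F#4

A#5 E#6 B#5 A#5 F#4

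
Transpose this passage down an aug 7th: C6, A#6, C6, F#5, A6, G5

Dbb5 Bb5 Dbb5 Gb4 Bbb5 Abb4

C6 down an augmented seventh is Dbb5.
A#6 down an augmented seventh is Bb5.
C6 down an augmented seventh is Dbb5.
F#5: a seventh down reaches G, and 12 semitones makes it Gb4.
A6 down an augmented seventh is Bbb5.
G5: a seventh down reaches A, and 12 semitones makes it Abb4.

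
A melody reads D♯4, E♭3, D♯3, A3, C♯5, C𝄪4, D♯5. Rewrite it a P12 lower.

D#4 becomes G#2
Eb3 becomes Ab1
D#3 becomes G#1
A3 becomes D2
C#5 becomes F#3
C##4 becomes F##2
D#5 becomes G#3

G#2 Ab1 G#1 D2 F#3 F##2 G#3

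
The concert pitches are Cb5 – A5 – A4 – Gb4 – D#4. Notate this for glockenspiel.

Cb3 A3 A2 Gb2 D#2

The glockenspiel sounds a perfect fifteenth above written, so the written part must be a perfect fifteenth below concert — transpose each note down.
Cb5 gives Cb3
A5 gives A3
A4 gives A2
Gb4 gives Gb2
D#4 gives D#2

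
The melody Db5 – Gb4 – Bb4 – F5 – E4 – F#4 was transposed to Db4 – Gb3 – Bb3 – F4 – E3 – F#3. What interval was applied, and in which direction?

down a perfect octave

Take the first pair: Db5 → Db4. D to D spans 8 letter names, so the interval is some kind of octave.
Db4 to Db5 is 12 semitones, which makes it a perfect octave; the second version is lower, so the direction is down.
Checking another pair — F#4 → F#3 — gives the same interval.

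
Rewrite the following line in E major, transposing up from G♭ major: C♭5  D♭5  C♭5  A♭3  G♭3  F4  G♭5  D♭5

A5 B5 A5 F#4 E4 D#5 E6 B5

G♭ major to E major up is an augmented sixth, so every note moves up by that interval.
Cb5 → A5
Db5 → B5
Cb5 → A5
Ab3 → F#4
Gb3 → E4
F4 → D#5
Gb5 → E6
Db5 → B5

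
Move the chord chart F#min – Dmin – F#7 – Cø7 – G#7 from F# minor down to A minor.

Amin Fmin A7 Ebø7 B7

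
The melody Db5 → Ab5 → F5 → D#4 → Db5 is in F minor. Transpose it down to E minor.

C5 G5 E5 C##4 C5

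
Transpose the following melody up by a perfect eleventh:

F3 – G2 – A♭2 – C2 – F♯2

F3 to Bb4
G2 to C4
Ab2 to Db4
C2 to F3
F#2 to B3

Bb4 C4 Db4 F3 B3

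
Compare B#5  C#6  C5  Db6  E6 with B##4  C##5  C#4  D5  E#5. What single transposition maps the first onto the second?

down a diminished octave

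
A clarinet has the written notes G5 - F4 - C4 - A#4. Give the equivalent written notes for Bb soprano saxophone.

F#5 E4 B3 G##4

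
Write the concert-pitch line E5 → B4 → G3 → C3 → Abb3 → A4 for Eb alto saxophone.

C#6 G#5 E4 A3 Fb4 F#5

The Eb alto saxophone sounds a major sixth below written, so the written part must be a major sixth above concert — transpose each note up.
E5 gives C#6
B4 gives G#5
G3 gives E4
C3 gives A3
Abb3 gives Fb4
A4 gives F#5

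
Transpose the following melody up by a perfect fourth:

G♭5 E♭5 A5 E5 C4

Gb5 up a perfect fourth is Cb6.
A perfect fourth up from Eb5 gives Ab5.
A5 up a perfect fourth is D6.
E5: a fourth up reaches A, and 5 semitones makes it A5.
C4: a fourth up reaches F, and 5 semitones makes it F4.

Cb6 Ab5 D6 A5 F4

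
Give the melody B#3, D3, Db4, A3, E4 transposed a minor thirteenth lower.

B#3 -> D##2
D3 -> F#1
Db4 -> F2
A3 -> C#2
E4 -> G#2

D##2 F#1 F2 C#2 G#2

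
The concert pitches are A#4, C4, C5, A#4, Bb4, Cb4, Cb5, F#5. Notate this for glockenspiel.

A#2 C2 C3 A#2 Bb2 Cb2 Cb3 F#3

The glockenspiel sounds a perfect fifteenth above written, so the written part must be a perfect fifteenth below concert — transpose each note down.
A#4 gives A#2
C4 gives C2
C5 gives C3
A#4 gives A#2
Bb4 gives Bb2
Cb4 gives Cb2
Cb5 gives Cb3
F#5 gives F#3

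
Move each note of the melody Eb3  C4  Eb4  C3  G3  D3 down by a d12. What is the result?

Eb3 to A1
C4 to F#2
Eb4 to A2
C3 to F#1
G3 to C#2
D3 to G#1

A1 F#2 A2 F#1 C#2 G#1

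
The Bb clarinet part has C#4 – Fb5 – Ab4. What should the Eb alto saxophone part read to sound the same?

First find concert pitch: the Bb clarinet sounds a major second below written, so C#4 Fb5 Ab4 sounds B3 Ebb5 Gb4.
Then write for Eb alto saxophone: it sounds a major sixth below written, so the part must be a major sixth above concert.
B3 → G#4
Ebb5 → Cb6
Gb4 → Eb5

G#4 Cb6 Eb5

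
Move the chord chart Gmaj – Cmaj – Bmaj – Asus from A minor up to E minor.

Dmaj Gmaj F#maj Esus

A minor up to E minor is a perfect fifth; each chord root moves by that interval while the quality stays the same.
Gmaj: root G up a perfect fifth → D, giving Dmaj.
Cmaj: root C up a perfect fifth → G, giving Gmaj.
Bmaj: root B up a perfect fifth → F#, giving F#maj.
Asus: root A up a perfect fifth → E, giving Esus.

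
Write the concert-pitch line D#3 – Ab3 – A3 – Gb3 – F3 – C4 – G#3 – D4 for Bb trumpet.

The Bb trumpet sounds a major second below written, so the written part must be a major second above concert — transpose each note up.
D#3 gives E#3
Ab3 gives Bb3
A3 gives B3
Gb3 gives Ab3
F3 gives G3
C4 gives D4
G#3 gives A#3
D4 gives E4

E#3 Bb3 B3 Ab3 G3 D4 A#3 E4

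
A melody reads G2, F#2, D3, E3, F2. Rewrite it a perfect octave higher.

G3 F#3 D4 E4 F3

G2: an octave up reaches G, and 12 semitones makes it G3.
A perfect octave up from F#2 gives F#3.
D3: an octave up reaches D, and 12 semitones makes it D4.
E3: an octave up reaches E, and 12 semitones makes it E4.
F2: an octave up reaches F, and 12 semitones makes it F3.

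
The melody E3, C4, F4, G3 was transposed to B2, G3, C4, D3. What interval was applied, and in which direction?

down a perfect fourth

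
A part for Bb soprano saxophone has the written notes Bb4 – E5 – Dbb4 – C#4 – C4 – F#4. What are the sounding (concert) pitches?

Ab4 D5 Cbb4 B3 Bb3 E4

The Bb soprano saxophone sounds a major second below written, so transpose each written note down a major second.
Bb4 -> Ab4
E5 -> D5
Dbb4 -> Cbb4
C#4 -> B3
C4 -> Bb3
F#4 -> E4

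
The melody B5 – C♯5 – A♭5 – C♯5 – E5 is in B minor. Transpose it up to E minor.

From B up to E is a perfect fourth; apply that to each pitch.
B5 → E6
C#5 → F#5
Ab5 → Db6
C#5 → F#5
E5 → A5

E6 F#5 Db6 F#5 A5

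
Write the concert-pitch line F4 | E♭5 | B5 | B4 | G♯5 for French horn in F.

The French horn in F sounds a perfect fifth below written, so the written part must be a perfect fifth above concert — transpose each note up.
F4 -> C5
Eb5 -> Bb5
B5 -> F#6
B4 -> F#5
G#5 -> D#6

C5 Bb5 F#6 F#5 D#6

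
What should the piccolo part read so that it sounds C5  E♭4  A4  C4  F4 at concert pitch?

The piccolo sounds a perfect octave above written, so the written part must be a perfect octave below concert — transpose each note down.
C5 to C4
Eb4 to Eb3
A4 to A3
C4 to C3
F4 to F3

C4 Eb3 A3 C3 F3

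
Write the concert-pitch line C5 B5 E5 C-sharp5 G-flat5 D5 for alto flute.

The alto flute sounds a perfect fourth below written, so the written part must be a perfect fourth above concert — transpose each note up.
C5 becomes F5
B5 becomes E6
E5 becomes A5
C#5 becomes F#5
Gb5 becomes Cb6
D5 becomes G5

F5 E6 A5 F#5 Cb6 G5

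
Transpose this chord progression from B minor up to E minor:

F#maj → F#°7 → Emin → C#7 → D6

Bmaj B°7 Amin F#7 G6

B minor up to E minor is a perfect fourth; each chord root moves by that interval while the quality stays the same.
F#maj: root F# up a perfect fourth → B, giving Bmaj.
F#°7: root F# up a perfect fourth → B, giving B°7.
Emin: root E up a perfect fourth → A, giving Amin.
C#7: root C# up a perfect fourth → F#, giving F#7.
D6: root D up a perfect fourth → G, giving G6.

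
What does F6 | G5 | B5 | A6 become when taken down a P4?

C6 D5 F#5 E6

F6 becomes C6
G5 becomes D5
B5 becomes F#5
A6 becomes E6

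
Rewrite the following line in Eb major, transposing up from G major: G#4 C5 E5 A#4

From G up to Eb is a minor sixth; apply that to each pitch.
G#4 to E5
C5 to Ab5
E5 to C6
A#4 to F#5

E5 Ab5 C6 F#5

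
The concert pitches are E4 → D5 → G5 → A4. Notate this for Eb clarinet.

C#4 B4 E5 F#4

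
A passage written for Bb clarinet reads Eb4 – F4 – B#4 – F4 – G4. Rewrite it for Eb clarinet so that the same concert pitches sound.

Bb3 C4 F##4 C4 D4

First find concert pitch: the Bb clarinet sounds a major second below written, so Eb4 F4 B#4 F4 G4 sounds Db4 Eb4 A#4 Eb4 F4.
Then write for Eb clarinet: it sounds a minor third above written, so the part must be a minor third below concert.
Db4 → Bb3
Eb4 → C4
A#4 → F##4
Eb4 → C4
F4 → D4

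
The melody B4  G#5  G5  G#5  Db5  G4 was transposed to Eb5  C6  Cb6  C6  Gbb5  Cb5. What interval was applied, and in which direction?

Take the first pair: B4 → Eb5. B to E spans 4 letter names, so the interval is some kind of fourth.
B4 to Eb5 is 4 semitones, which makes it a diminished fourth; the second version is higher, so the direction is up.
Checking another pair — G4 → Cb5 — gives the same interval.

up a diminished fourth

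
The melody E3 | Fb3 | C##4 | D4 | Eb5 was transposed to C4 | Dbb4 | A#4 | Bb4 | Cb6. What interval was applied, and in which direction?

From E3 to C4 is 6 letter names — a sixth of some quality.
E3 to C4 is 8 semitones, which makes it a minor sixth; the second version is higher, so the direction is up.
Checking another pair — Eb5 → Cb6 — gives the same interval.

up a minor sixth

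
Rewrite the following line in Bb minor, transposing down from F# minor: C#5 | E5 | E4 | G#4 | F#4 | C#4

F# minor to Bb minor down is an augmented fifth, so every note moves down by that interval.
C#5 → F4
E5 → Ab4
E4 → Ab3
G#4 → C4
F#4 → Bb3
C#4 → F3

F4 Ab4 Ab3 C4 Bb3 F3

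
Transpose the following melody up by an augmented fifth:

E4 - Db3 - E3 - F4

B#4 A3 B#3 C#5

E4 becomes B#4
Db3 becomes A3
E3 becomes B#3
F4 becomes C#5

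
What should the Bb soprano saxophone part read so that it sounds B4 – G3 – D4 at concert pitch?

C#5 A3 E4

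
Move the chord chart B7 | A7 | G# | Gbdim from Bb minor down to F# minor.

F##7 E#7 D## Ddim

Bb minor down to F# minor is a diminished fourth; each chord root moves by that interval while the quality stays the same.
B7: root B down a diminished fourth → F##, giving F##7.
A7: root A down a diminished fourth → E#, giving E#7.
G#: root G# down a diminished fourth → D##, giving D##.
Gbdim: root Gb down a diminished fourth → D, giving Ddim.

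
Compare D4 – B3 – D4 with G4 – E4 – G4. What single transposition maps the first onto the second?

From D4 to G4 is 4 letter names — a fourth of some quality.
D4 to G4 is 5 semitones, which makes it a perfect fourth; the second version is higher, so the direction is up.
Checking another pair — D4 → G4 — gives the same interval.

up a perfect fourth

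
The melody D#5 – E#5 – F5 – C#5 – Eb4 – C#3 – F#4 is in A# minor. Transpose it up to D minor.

G5 A5 Bbb5 F5 Abb4 F3 Bb4

From A# up to D is a diminished fourth; apply that to each pitch.
D#5 becomes G5
E#5 becomes A5
F5 becomes Bbb5
C#5 becomes F5
Eb4 becomes Abb4
C#3 becomes F3
F#4 becomes Bb4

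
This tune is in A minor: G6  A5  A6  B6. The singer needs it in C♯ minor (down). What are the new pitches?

From A down to C♯ is a minor sixth; apply that to each pitch.
G6 becomes B5
A5 becomes C#5
A6 becomes C#6
B6 becomes D#6

B5 C#5 C#6 D#6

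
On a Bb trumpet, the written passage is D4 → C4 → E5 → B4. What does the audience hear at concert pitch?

C4 Bb3 D5 A4

Written C4 on the Bb trumpet sounds as Bb3, a major second lower; apply that shift to every note.
D4 to C4
C4 to Bb3
E5 to D5
B4 to A4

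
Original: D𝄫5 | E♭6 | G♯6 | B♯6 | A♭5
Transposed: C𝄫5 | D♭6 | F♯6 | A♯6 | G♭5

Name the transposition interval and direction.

Take the first pair: Dbb5 → Cbb5. D to C spans 2 letter names, so the interval is some kind of second.
Cbb5 to Dbb5 is 2 semitones, which makes it a major second; the second version is lower, so the direction is down.
Checking another pair — Ab5 → Gb5 — gives the same interval.

down a major second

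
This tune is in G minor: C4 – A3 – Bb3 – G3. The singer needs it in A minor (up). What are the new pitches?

D4 B3 C4 A3

From G up to A is a major second; apply that to each pitch.
C4 → D4
A3 → B3
Bb3 → C4
G3 → A3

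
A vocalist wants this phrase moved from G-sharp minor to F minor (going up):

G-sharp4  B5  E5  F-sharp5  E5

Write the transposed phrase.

F5 Ab6 Db6 Eb6 Db6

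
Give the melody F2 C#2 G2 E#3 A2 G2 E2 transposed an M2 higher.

G2 D#2 A2 F##3 B2 A2 F#2

A major second up from F2 gives G2.
A major second up from C#2 gives D#2.
A major second up from G2 gives A2.
A major second up from E#3 gives F##3.
A2 up a major second is B2.
A major second up from G2 gives A2.
E2 up a major second is F#2.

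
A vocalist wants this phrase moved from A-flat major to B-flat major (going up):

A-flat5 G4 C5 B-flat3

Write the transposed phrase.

Bb5 A4 D5 C4

From A-flat up to B-flat is a major second; apply that to each pitch.
Ab5 → Bb5
G4 → A4
C5 → D5
Bb3 → C4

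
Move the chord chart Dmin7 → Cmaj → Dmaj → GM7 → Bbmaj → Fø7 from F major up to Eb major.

F major up to Eb major is a minor seventh; each chord root moves by that interval while the quality stays the same.
Dmin7: root D up a minor seventh → C, giving Cmin7.
Cmaj: root C up a minor seventh → Bb, giving Bbmaj.
Dmaj: root D up a minor seventh → C, giving Cmaj.
GM7: root G up a minor seventh → F, giving FM7.
Bbmaj: root Bb up a minor seventh → Ab, giving Abmaj.
Fø7: root F up a minor seventh → Eb, giving Ebø7.

Cmin7 Bbmaj Cmaj FM7 Abmaj Ebø7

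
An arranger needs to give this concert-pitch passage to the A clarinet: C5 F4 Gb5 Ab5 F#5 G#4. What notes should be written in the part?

Written C4 sounds as A3 on the A clarinet, so concert pitches are written a minor third up.
C5 gives Eb5
F4 gives Ab4
Gb5 gives Bbb5
Ab5 gives Cb6
F#5 gives A5
G#4 gives B4

Eb5 Ab4 Bbb5 Cb6 A5 B4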